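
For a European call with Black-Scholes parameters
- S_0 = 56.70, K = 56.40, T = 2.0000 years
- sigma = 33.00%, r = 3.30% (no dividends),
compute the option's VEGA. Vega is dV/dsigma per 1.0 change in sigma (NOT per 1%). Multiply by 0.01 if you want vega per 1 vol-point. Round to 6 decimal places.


Answer: Vega = 29.691462

Derivation:
d1 = 0.3861339831; d2 = -0.0805564924
phi(d1) = 0.3702827931; exp(-qT) = 1.0000000000; exp(-rT) = 0.9361308643
Vega = S * exp(-qT) * phi(d1) * sqrt(T) = 56.7000 * 1.0000000000 * 0.3702827931 * 1.4142135624 = 29.691462


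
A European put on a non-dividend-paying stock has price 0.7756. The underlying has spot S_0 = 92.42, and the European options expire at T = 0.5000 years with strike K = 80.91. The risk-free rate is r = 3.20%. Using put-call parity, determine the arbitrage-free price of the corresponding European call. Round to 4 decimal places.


Put-call parity: C - P = S_0 * exp(-qT) - K * exp(-rT).
S_0 * exp(-qT) = 92.4200 * 1.00000000 = 92.42000000
K * exp(-rT) = 80.9100 * 0.98412732 = 79.62574147
C = P + S*exp(-qT) - K*exp(-rT)
C = 0.7756 + 92.42000000 - 79.62574147 = 13.5699

Answer: Call price = 13.5699


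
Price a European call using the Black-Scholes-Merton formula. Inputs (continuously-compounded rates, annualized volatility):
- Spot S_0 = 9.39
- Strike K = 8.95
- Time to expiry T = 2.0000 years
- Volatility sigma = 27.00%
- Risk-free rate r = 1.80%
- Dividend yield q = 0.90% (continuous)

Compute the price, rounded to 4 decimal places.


Answer: Price = 1.6662

Derivation:
d1 = (ln(S/K) + (r - q + 0.5*sigma^2) * T) / (sigma * sqrt(T)) = 0.36374558
d2 = d1 - sigma * sqrt(T) = -0.01809208
exp(-rT) = 0.96464029; exp(-qT) = 0.98216103
C = S_0 * exp(-qT) * N(d1) - K * exp(-rT) * N(d2)
N(d1) = 0.64197600; N(d2) = 0.49278270
C = 9.3900 * 0.98216103 * 0.64197600 - 8.9500 * 0.96464029 * 0.49278270 = 1.6662


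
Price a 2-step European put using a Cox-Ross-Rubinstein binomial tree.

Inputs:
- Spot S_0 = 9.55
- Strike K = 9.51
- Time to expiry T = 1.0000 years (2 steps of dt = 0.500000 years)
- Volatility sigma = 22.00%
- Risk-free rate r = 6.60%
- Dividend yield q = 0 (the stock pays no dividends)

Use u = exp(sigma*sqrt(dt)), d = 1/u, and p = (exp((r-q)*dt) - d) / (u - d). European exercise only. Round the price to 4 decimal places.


Answer: Price = V(0,0) = 0.4379

Derivation:
dt = T/N = 0.500000
u = exp(sigma*sqrt(dt)) = 1.168316; d = 1/u = 0.855933
p = (exp((r-q)*dt) - d) / (u - d) = 0.568589
Discount per step: exp(-r*dt) = 0.967539
Stock lattice S(k, i) with i counting down-moves:
  k=0: S(0,0) = 9.5500
  k=1: S(1,0) = 11.1574; S(1,1) = 8.1742
  k=2: S(2,0) = 13.0354; S(2,1) = 9.5500; S(2,2) = 6.9965
Terminal payoffs V(N, i) = max(K - S_T, 0):
  V(2,0) = 0.000000; V(2,1) = 0.000000; V(2,2) = 2.513471
Backward induction: V(k, i) = exp(-r*dt) * [p * V(k+1, i) + (1-p) * V(k+1, i+1)].
  V(1,0) = exp(-r*dt) * [p*0.000000 + (1-p)*0.000000] = 0.000000
  V(1,1) = exp(-r*dt) * [p*0.000000 + (1-p)*2.513471] = 1.049139
  V(0,0) = exp(-r*dt) * [p*0.000000 + (1-p)*1.049139] = 0.437918


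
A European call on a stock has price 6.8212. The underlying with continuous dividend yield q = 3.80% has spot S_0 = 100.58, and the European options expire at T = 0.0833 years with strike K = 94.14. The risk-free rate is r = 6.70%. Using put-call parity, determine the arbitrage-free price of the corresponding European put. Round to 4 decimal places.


Put-call parity: C - P = S_0 * exp(-qT) - K * exp(-rT).
S_0 * exp(-qT) = 100.5800 * 0.99683960 = 100.26212743
K * exp(-rT) = 94.1400 * 0.99443445 = 93.61605869
P = C - S*exp(-qT) + K*exp(-rT)
P = 6.8212 - 100.26212743 + 93.61605869 = 0.1751

Answer: Put price = 0.1751


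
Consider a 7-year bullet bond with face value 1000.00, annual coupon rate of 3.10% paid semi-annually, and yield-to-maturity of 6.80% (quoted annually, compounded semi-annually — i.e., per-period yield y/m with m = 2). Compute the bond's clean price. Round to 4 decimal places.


Coupon per period c = face * coupon_rate / m = 15.500000
Periods per year m = 2; per-period yield y/m = 0.034000
Number of cashflows N = 14
Cashflows (t years, CF_t, discount factor 1/(1+y/m)^(m*t), PV):
  t = 0.5000: CF_t = 15.500000, DF = 0.967118, PV = 14.990329
  t = 1.0000: CF_t = 15.500000, DF = 0.935317, PV = 14.497417
  t = 1.5000: CF_t = 15.500000, DF = 0.904562, PV = 14.020712
  t = 2.0000: CF_t = 15.500000, DF = 0.874818, PV = 13.559683
  t = 2.5000: CF_t = 15.500000, DF = 0.846052, PV = 13.113814
  t = 3.0000: CF_t = 15.500000, DF = 0.818233, PV = 12.682605
  t = 3.5000: CF_t = 15.500000, DF = 0.791327, PV = 12.265575
  t = 4.0000: CF_t = 15.500000, DF = 0.765307, PV = 11.862259
  t = 4.5000: CF_t = 15.500000, DF = 0.740142, PV = 11.472204
  t = 5.0000: CF_t = 15.500000, DF = 0.715805, PV = 11.094975
  t = 5.5000: CF_t = 15.500000, DF = 0.692268, PV = 10.730149
  t = 6.0000: CF_t = 15.500000, DF = 0.669505, PV = 10.377321
  t = 6.5000: CF_t = 15.500000, DF = 0.647490, PV = 10.036093
  t = 7.0000: CF_t = 1015.500000, DF = 0.626199, PV = 635.905213
Price P = sum_t PV_t = 796.608348

Answer: Price = 796.6083


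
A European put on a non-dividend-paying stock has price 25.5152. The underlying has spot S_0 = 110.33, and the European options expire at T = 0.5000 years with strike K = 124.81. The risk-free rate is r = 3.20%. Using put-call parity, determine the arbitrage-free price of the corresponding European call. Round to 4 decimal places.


Answer: Call price = 13.0163

Derivation:
Put-call parity: C - P = S_0 * exp(-qT) - K * exp(-rT).
S_0 * exp(-qT) = 110.3300 * 1.00000000 = 110.33000000
K * exp(-rT) = 124.8100 * 0.98412732 = 122.82893082
C = P + S*exp(-qT) - K*exp(-rT)
C = 25.5152 + 110.33000000 - 122.82893082 = 13.0163


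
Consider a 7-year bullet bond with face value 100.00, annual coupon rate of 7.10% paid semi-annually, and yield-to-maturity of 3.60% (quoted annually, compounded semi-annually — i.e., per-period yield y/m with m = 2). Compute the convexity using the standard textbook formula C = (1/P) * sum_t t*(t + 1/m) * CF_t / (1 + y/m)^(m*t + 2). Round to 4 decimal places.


Coupon per period c = face * coupon_rate / m = 3.550000
Periods per year m = 2; per-period yield y/m = 0.018000
Number of cashflows N = 14
Cashflows (t years, CF_t, discount factor 1/(1+y/m)^(m*t), PV):
  t = 0.5000: CF_t = 3.550000, DF = 0.982318, PV = 3.487230
  t = 1.0000: CF_t = 3.550000, DF = 0.964949, PV = 3.425570
  t = 1.5000: CF_t = 3.550000, DF = 0.947887, PV = 3.365000
  t = 2.0000: CF_t = 3.550000, DF = 0.931127, PV = 3.305501
  t = 2.5000: CF_t = 3.550000, DF = 0.914663, PV = 3.247054
  t = 3.0000: CF_t = 3.550000, DF = 0.898490, PV = 3.189640
  t = 3.5000: CF_t = 3.550000, DF = 0.882603, PV = 3.133242
  t = 4.0000: CF_t = 3.550000, DF = 0.866997, PV = 3.077841
  t = 4.5000: CF_t = 3.550000, DF = 0.851667, PV = 3.023419
  t = 5.0000: CF_t = 3.550000, DF = 0.836608, PV = 2.969960
  t = 5.5000: CF_t = 3.550000, DF = 0.821816, PV = 2.917446
  t = 6.0000: CF_t = 3.550000, DF = 0.807285, PV = 2.865860
  t = 6.5000: CF_t = 3.550000, DF = 0.793010, PV = 2.815187
  t = 7.0000: CF_t = 103.550000, DF = 0.778989, PV = 80.664271
Price P = sum_t PV_t = 121.487218
Convexity numerator sum_t t*(t + 1/m) * CF_t / (1+y/m)^(m*t + 2):
  t = 0.5000: term = 1.682500
  t = 1.0000: term = 4.958251
  t = 1.5000: term = 9.741161
  t = 2.0000: term = 15.948201
  t = 2.5000: term = 23.499313
  t = 3.0000: term = 32.317327
  t = 3.5000: term = 42.327867
  t = 4.0000: term = 53.459277
  t = 4.5000: term = 65.642530
  t = 5.0000: term = 78.811158
  t = 5.5000: term = 92.901169
  t = 6.0000: term = 107.850973
  t = 6.5000: term = 123.601312
  t = 7.0000: term = 4086.438419
Convexity = (1/P) * sum = 4739.179457 / 121.487218 = 39.009696

Answer: Convexity = 39.0097


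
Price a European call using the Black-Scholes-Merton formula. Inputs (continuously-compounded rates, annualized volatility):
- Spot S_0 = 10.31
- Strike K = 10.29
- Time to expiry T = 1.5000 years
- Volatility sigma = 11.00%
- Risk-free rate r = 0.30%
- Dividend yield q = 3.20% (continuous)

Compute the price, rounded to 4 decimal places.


Answer: Price = 0.3559

Derivation:
d1 = (ln(S/K) + (r - q + 0.5*sigma^2) * T) / (sigma * sqrt(T)) = -0.24111331
d2 = d1 - sigma * sqrt(T) = -0.37583525
exp(-rT) = 0.99551011; exp(-qT) = 0.95313379
C = S_0 * exp(-qT) * N(d1) - K * exp(-rT) * N(d2)
N(d1) = 0.40473365; N(d2) = 0.35351969
C = 10.3100 * 0.95313379 * 0.40473365 - 10.2900 * 0.99551011 * 0.35351969 = 0.3559


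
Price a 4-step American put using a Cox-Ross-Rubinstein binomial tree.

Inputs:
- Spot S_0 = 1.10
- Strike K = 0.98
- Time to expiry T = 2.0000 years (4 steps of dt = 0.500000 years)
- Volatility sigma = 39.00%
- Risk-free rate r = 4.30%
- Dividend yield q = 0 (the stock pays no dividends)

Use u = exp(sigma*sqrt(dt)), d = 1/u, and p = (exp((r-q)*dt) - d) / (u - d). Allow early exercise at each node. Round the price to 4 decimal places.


Answer: Price = V(0,0) = 0.1375

Derivation:
dt = T/N = 0.500000
u = exp(sigma*sqrt(dt)) = 1.317547; d = 1/u = 0.758986
p = (exp((r-q)*dt) - d) / (u - d) = 0.470399
Discount per step: exp(-r*dt) = 0.978729
Stock lattice S(k, i) with i counting down-moves:
  k=0: S(0,0) = 1.1000
  k=1: S(1,0) = 1.4493; S(1,1) = 0.8349
  k=2: S(2,0) = 1.9095; S(2,1) = 1.1000; S(2,2) = 0.6337
  k=3: S(3,0) = 2.5159; S(3,1) = 1.4493; S(3,2) = 0.8349; S(3,3) = 0.4809
  k=4: S(4,0) = 3.3148; S(4,1) = 1.9095; S(4,2) = 1.1000; S(4,3) = 0.6337; S(4,4) = 0.3650
Terminal payoffs V(N, i) = max(K - S_T, 0):
  V(4,0) = 0.000000; V(4,1) = 0.000000; V(4,2) = 0.000000; V(4,3) = 0.346334; V(4,4) = 0.614970
Backward induction: V(k, i) = exp(-r*dt) * [p * V(k+1, i) + (1-p) * V(k+1, i+1)]; then take max(V_cont, immediate exercise) for American.
  V(3,0) = exp(-r*dt) * [p*0.000000 + (1-p)*0.000000] = 0.000000; exercise = 0.000000; V(3,0) = max -> 0.000000
  V(3,1) = exp(-r*dt) * [p*0.000000 + (1-p)*0.000000] = 0.000000; exercise = 0.000000; V(3,1) = max -> 0.000000
  V(3,2) = exp(-r*dt) * [p*0.000000 + (1-p)*0.346334] = 0.179517; exercise = 0.145115; V(3,2) = max -> 0.179517
  V(3,3) = exp(-r*dt) * [p*0.346334 + (1-p)*0.614970] = 0.478211; exercise = 0.499056; V(3,3) = max -> 0.499056
  V(2,0) = exp(-r*dt) * [p*0.000000 + (1-p)*0.000000] = 0.000000; exercise = 0.000000; V(2,0) = max -> 0.000000
  V(2,1) = exp(-r*dt) * [p*0.000000 + (1-p)*0.179517] = 0.093050; exercise = 0.000000; V(2,1) = max -> 0.093050
  V(2,2) = exp(-r*dt) * [p*0.179517 + (1-p)*0.499056] = 0.341327; exercise = 0.346334; V(2,2) = max -> 0.346334
  V(1,0) = exp(-r*dt) * [p*0.000000 + (1-p)*0.093050] = 0.048231; exercise = 0.000000; V(1,0) = max -> 0.048231
  V(1,1) = exp(-r*dt) * [p*0.093050 + (1-p)*0.346334] = 0.222357; exercise = 0.145115; V(1,1) = max -> 0.222357
  V(0,0) = exp(-r*dt) * [p*0.048231 + (1-p)*0.222357] = 0.137461; exercise = 0.000000; V(0,0) = max -> 0.137461


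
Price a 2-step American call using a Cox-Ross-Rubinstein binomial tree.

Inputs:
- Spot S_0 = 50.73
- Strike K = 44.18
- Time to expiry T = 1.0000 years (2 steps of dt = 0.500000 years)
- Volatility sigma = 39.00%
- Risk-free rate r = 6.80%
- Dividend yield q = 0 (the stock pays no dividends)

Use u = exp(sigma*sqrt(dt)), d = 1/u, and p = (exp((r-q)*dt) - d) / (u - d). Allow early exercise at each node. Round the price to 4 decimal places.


dt = T/N = 0.500000
u = exp(sigma*sqrt(dt)) = 1.317547; d = 1/u = 0.758986
p = (exp((r-q)*dt) - d) / (u - d) = 0.493408
Discount per step: exp(-r*dt) = 0.966572
Stock lattice S(k, i) with i counting down-moves:
  k=0: S(0,0) = 50.7300
  k=1: S(1,0) = 66.8392; S(1,1) = 38.5034
  k=2: S(2,0) = 88.0637; S(2,1) = 50.7300; S(2,2) = 29.2235
Terminal payoffs V(N, i) = max(S_T - K, 0):
  V(2,0) = 43.883729; V(2,1) = 6.550000; V(2,2) = 0.000000
Backward induction: V(k, i) = exp(-r*dt) * [p * V(k+1, i) + (1-p) * V(k+1, i+1)]; then take max(V_cont, immediate exercise) for American.
  V(1,0) = exp(-r*dt) * [p*43.883729 + (1-p)*6.550000] = 24.136028; exercise = 22.659157; V(1,0) = max -> 24.136028
  V(1,1) = exp(-r*dt) * [p*6.550000 + (1-p)*0.000000] = 3.123788; exercise = 0.000000; V(1,1) = max -> 3.123788
  V(0,0) = exp(-r*dt) * [p*24.136028 + (1-p)*3.123788] = 13.040400; exercise = 6.550000; V(0,0) = max -> 13.040400

Answer: Price = V(0,0) = 13.0404


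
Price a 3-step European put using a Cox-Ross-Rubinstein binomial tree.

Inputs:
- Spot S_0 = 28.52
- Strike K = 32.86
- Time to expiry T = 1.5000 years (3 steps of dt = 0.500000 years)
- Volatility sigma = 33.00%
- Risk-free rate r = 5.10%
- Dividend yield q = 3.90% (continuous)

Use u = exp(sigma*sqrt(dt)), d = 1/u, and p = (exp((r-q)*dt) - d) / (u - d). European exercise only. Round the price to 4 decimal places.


Answer: Price = V(0,0) = 6.6694

Derivation:
dt = T/N = 0.500000
u = exp(sigma*sqrt(dt)) = 1.262817; d = 1/u = 0.791880
p = (exp((r-q)*dt) - d) / (u - d) = 0.454706
Discount per step: exp(-r*dt) = 0.974822
Stock lattice S(k, i) with i counting down-moves:
  k=0: S(0,0) = 28.5200
  k=1: S(1,0) = 36.0156; S(1,1) = 22.5844
  k=2: S(2,0) = 45.4811; S(2,1) = 28.5200; S(2,2) = 17.8842
  k=3: S(3,0) = 57.4343; S(3,1) = 36.0156; S(3,2) = 22.5844; S(3,3) = 14.1621
Terminal payoffs V(N, i) = max(K - S_T, 0):
  V(3,0) = 0.000000; V(3,1) = 0.000000; V(3,2) = 10.275578; V(3,3) = 18.697893
Backward induction: V(k, i) = exp(-r*dt) * [p * V(k+1, i) + (1-p) * V(k+1, i+1)].
  V(2,0) = exp(-r*dt) * [p*0.000000 + (1-p)*0.000000] = 0.000000
  V(2,1) = exp(-r*dt) * [p*0.000000 + (1-p)*10.275578] = 5.462138
  V(2,2) = exp(-r*dt) * [p*10.275578 + (1-p)*18.697893] = 14.493871
  V(1,0) = exp(-r*dt) * [p*0.000000 + (1-p)*5.462138] = 2.903481
  V(1,1) = exp(-r*dt) * [p*5.462138 + (1-p)*14.493871] = 10.125567
  V(0,0) = exp(-r*dt) * [p*2.903481 + (1-p)*10.125567] = 6.669386


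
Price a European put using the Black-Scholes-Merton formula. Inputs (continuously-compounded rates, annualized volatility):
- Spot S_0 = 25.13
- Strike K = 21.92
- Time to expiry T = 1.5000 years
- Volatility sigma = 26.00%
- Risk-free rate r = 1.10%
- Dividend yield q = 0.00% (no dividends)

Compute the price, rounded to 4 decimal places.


Answer: Price = 1.5005

Derivation:
d1 = (ln(S/K) + (r - q + 0.5*sigma^2) * T) / (sigma * sqrt(T)) = 0.64020520
d2 = d1 - sigma * sqrt(T) = 0.32177153
exp(-rT) = 0.98363538; exp(-qT) = 1.00000000
P = K * exp(-rT) * N(-d2) - S_0 * exp(-qT) * N(-d1)
N(-d1) = 0.26101960; N(-d2) = 0.37381289
P = 21.9200 * 0.98363538 * 0.37381289 - 25.1300 * 1.00000000 * 0.26101960 = 1.5005


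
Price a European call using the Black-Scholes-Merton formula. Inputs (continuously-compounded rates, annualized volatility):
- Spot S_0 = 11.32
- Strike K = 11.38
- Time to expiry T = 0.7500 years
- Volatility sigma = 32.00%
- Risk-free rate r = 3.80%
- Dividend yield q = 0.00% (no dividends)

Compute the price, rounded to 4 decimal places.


d1 = (ln(S/K) + (r - q + 0.5*sigma^2) * T) / (sigma * sqrt(T)) = 0.22232909
d2 = d1 - sigma * sqrt(T) = -0.05479904
exp(-rT) = 0.97190229; exp(-qT) = 1.00000000
C = S_0 * exp(-qT) * N(d1) - K * exp(-rT) * N(d2)
N(d1) = 0.58797114; N(d2) = 0.47814928
C = 11.3200 * 1.00000000 * 0.58797114 - 11.3800 * 0.97190229 * 0.47814928 = 1.3674

Answer: Price = 1.3674


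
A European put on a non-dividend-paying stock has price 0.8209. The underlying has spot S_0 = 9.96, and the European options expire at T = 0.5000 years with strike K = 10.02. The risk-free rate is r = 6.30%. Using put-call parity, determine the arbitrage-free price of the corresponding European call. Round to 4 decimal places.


Answer: Call price = 1.0716

Derivation:
Put-call parity: C - P = S_0 * exp(-qT) - K * exp(-rT).
S_0 * exp(-qT) = 9.9600 * 1.00000000 = 9.96000000
K * exp(-rT) = 10.0200 * 0.96899096 = 9.70928938
C = P + S*exp(-qT) - K*exp(-rT)
C = 0.8209 + 9.96000000 - 9.70928938 = 1.0716


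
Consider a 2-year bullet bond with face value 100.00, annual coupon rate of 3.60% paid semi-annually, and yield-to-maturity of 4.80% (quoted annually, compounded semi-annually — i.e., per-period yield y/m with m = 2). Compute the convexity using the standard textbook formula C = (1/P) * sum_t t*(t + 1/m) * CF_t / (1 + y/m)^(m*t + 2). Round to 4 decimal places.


Coupon per period c = face * coupon_rate / m = 1.800000
Periods per year m = 2; per-period yield y/m = 0.024000
Number of cashflows N = 4
Cashflows (t years, CF_t, discount factor 1/(1+y/m)^(m*t), PV):
  t = 0.5000: CF_t = 1.800000, DF = 0.976562, PV = 1.757812
  t = 1.0000: CF_t = 1.800000, DF = 0.953674, PV = 1.716614
  t = 1.5000: CF_t = 1.800000, DF = 0.931323, PV = 1.676381
  t = 2.0000: CF_t = 101.800000, DF = 0.909495, PV = 92.586561
Price P = sum_t PV_t = 97.737368
Convexity numerator sum_t t*(t + 1/m) * CF_t / (1+y/m)^(m*t + 2):
  t = 0.5000: term = 0.838190
  t = 1.0000: term = 2.455636
  t = 1.5000: term = 4.796163
  t = 2.0000: term = 441.487125
Convexity = (1/P) * sum = 449.577114 / 97.737368 = 4.599849

Answer: Convexity = 4.5998


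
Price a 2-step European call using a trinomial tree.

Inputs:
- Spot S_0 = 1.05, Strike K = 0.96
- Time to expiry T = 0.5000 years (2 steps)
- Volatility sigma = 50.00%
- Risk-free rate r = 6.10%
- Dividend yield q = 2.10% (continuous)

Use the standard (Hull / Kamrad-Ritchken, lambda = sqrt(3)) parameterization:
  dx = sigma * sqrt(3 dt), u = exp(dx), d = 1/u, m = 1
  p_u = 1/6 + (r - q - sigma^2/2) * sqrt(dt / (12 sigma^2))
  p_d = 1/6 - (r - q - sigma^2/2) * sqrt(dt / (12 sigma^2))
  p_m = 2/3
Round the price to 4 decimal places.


Answer: Price = V(0,0) = 0.1948

Derivation:
dt = T/N = 0.250000; dx = sigma*sqrt(3*dt) = 0.433013
u = exp(dx) = 1.541896; d = 1/u = 0.648552
p_u = 0.142129, p_m = 0.666667, p_d = 0.191204
Discount per step: exp(-r*dt) = 0.984866
Stock lattice S(k, j) with j the centered position index:
  k=0: S(0,+0) = 1.0500
  k=1: S(1,-1) = 0.6810; S(1,+0) = 1.0500; S(1,+1) = 1.6190
  k=2: S(2,-2) = 0.4417; S(2,-1) = 0.6810; S(2,+0) = 1.0500; S(2,+1) = 1.6190; S(2,+2) = 2.4963
Terminal payoffs V(N, j) = max(S_T - K, 0):
  V(2,-2) = 0.000000; V(2,-1) = 0.000000; V(2,+0) = 0.090000; V(2,+1) = 0.658991; V(2,+2) = 1.536315
Backward induction: V(k, j) = exp(-r*dt) * [p_u * V(k+1, j+1) + p_m * V(k+1, j) + p_d * V(k+1, j-1)]
  V(1,-1) = exp(-r*dt) * [p_u*0.090000 + p_m*0.000000 + p_d*0.000000] = 0.012598
  V(1,+0) = exp(-r*dt) * [p_u*0.658991 + p_m*0.090000 + p_d*0.000000] = 0.151336
  V(1,+1) = exp(-r*dt) * [p_u*1.536315 + p_m*0.658991 + p_d*0.090000] = 0.664677
  V(0,+0) = exp(-r*dt) * [p_u*0.664677 + p_m*0.151336 + p_d*0.012598] = 0.194777


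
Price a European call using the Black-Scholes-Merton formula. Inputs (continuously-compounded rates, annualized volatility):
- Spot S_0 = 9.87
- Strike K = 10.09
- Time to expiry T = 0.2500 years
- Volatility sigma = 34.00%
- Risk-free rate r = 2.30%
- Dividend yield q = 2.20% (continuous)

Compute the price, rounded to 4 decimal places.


Answer: Price = 0.5696

Derivation:
d1 = (ln(S/K) + (r - q + 0.5*sigma^2) * T) / (sigma * sqrt(T)) = -0.04320577
d2 = d1 - sigma * sqrt(T) = -0.21320577
exp(-rT) = 0.99426650; exp(-qT) = 0.99451510
C = S_0 * exp(-qT) * N(d1) - K * exp(-rT) * N(d2)
N(d1) = 0.48276875; N(d2) = 0.41558323
C = 9.8700 * 0.99451510 * 0.48276875 - 10.0900 * 0.99426650 * 0.41558323 = 0.5696


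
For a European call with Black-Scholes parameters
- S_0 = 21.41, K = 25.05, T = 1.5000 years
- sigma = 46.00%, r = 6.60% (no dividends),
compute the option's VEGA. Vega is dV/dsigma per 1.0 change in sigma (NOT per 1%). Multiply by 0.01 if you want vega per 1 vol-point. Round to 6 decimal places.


d1 = 0.1787138399; d2 = -0.3846688010
phi(d1) = 0.3926220434; exp(-qT) = 1.0000000000; exp(-rT) = 0.9057427080
Vega = S * exp(-qT) * phi(d1) * sqrt(T) = 21.4100 * 1.0000000000 * 0.3926220434 * 1.2247448714 = 10.295252

Answer: Vega = 10.295252


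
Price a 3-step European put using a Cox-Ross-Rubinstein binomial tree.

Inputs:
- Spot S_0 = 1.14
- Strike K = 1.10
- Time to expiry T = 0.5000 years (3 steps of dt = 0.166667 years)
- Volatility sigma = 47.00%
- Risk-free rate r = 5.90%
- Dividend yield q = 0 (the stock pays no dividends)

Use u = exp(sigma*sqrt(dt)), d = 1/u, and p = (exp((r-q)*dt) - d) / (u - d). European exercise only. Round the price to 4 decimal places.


dt = T/N = 0.166667
u = exp(sigma*sqrt(dt)) = 1.211521; d = 1/u = 0.825409
p = (exp((r-q)*dt) - d) / (u - d) = 0.477771
Discount per step: exp(-r*dt) = 0.990215
Stock lattice S(k, i) with i counting down-moves:
  k=0: S(0,0) = 1.1400
  k=1: S(1,0) = 1.3811; S(1,1) = 0.9410
  k=2: S(2,0) = 1.6733; S(2,1) = 1.1400; S(2,2) = 0.7767
  k=3: S(3,0) = 2.0272; S(3,1) = 1.3811; S(3,2) = 0.9410; S(3,3) = 0.6411
Terminal payoffs V(N, i) = max(K - S_T, 0):
  V(3,0) = 0.000000; V(3,1) = 0.000000; V(3,2) = 0.159034; V(3,3) = 0.458921
Backward induction: V(k, i) = exp(-r*dt) * [p * V(k+1, i) + (1-p) * V(k+1, i+1)].
  V(2,0) = exp(-r*dt) * [p*0.000000 + (1-p)*0.000000] = 0.000000
  V(2,1) = exp(-r*dt) * [p*0.000000 + (1-p)*0.159034] = 0.082240
  V(2,2) = exp(-r*dt) * [p*0.159034 + (1-p)*0.458921] = 0.312555
  V(1,0) = exp(-r*dt) * [p*0.000000 + (1-p)*0.082240] = 0.042528
  V(1,1) = exp(-r*dt) * [p*0.082240 + (1-p)*0.312555] = 0.200535
  V(0,0) = exp(-r*dt) * [p*0.042528 + (1-p)*0.200535] = 0.123820

Answer: Price = V(0,0) = 0.1238


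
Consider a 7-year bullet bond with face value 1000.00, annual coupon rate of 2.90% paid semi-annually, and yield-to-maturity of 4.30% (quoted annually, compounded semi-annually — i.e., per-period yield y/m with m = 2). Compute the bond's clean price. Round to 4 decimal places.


Coupon per period c = face * coupon_rate / m = 14.500000
Periods per year m = 2; per-period yield y/m = 0.021500
Number of cashflows N = 14
Cashflows (t years, CF_t, discount factor 1/(1+y/m)^(m*t), PV):
  t = 0.5000: CF_t = 14.500000, DF = 0.978953, PV = 14.194812
  t = 1.0000: CF_t = 14.500000, DF = 0.958348, PV = 13.896047
  t = 1.5000: CF_t = 14.500000, DF = 0.938177, PV = 13.603570
  t = 2.0000: CF_t = 14.500000, DF = 0.918431, PV = 13.317249
  t = 2.5000: CF_t = 14.500000, DF = 0.899100, PV = 13.036954
  t = 3.0000: CF_t = 14.500000, DF = 0.880177, PV = 12.762559
  t = 3.5000: CF_t = 14.500000, DF = 0.861651, PV = 12.493940
  t = 4.0000: CF_t = 14.500000, DF = 0.843515, PV = 12.230974
  t = 4.5000: CF_t = 14.500000, DF = 0.825762, PV = 11.973543
  t = 5.0000: CF_t = 14.500000, DF = 0.808381, PV = 11.721530
  t = 5.5000: CF_t = 14.500000, DF = 0.791367, PV = 11.474821
  t = 6.0000: CF_t = 14.500000, DF = 0.774711, PV = 11.233305
  t = 6.5000: CF_t = 14.500000, DF = 0.758405, PV = 10.996872
  t = 7.0000: CF_t = 1014.500000, DF = 0.742442, PV = 753.207885
Price P = sum_t PV_t = 916.144060

Answer: Price = 916.1441


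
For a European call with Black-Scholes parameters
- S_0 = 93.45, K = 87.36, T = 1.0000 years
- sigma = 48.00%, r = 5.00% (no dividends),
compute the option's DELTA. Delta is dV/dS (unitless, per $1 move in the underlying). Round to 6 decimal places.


d1 = 0.4845604623; d2 = 0.0045604623
phi(d1) = 0.3547514222; exp(-qT) = 1.0000000000; exp(-rT) = 0.9512294245
N(d1) = 0.6860059172
Delta = exp(-qT) * N(d1) = 1.0000000000 * 0.6860059172 = 0.686006

Answer: Delta = 0.686006


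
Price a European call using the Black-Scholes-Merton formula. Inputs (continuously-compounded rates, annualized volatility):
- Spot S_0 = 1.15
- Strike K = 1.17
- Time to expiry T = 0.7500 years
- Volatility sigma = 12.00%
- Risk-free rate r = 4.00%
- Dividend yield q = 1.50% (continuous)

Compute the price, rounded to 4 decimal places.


d1 = (ln(S/K) + (r - q + 0.5*sigma^2) * T) / (sigma * sqrt(T)) = 0.06647412
d2 = d1 - sigma * sqrt(T) = -0.03744892
exp(-rT) = 0.97044553; exp(-qT) = 0.98881304
C = S_0 * exp(-qT) * N(d1) - K * exp(-rT) * N(d2)
N(d1) = 0.52649982; N(d2) = 0.48506353
C = 1.1500 * 0.98881304 * 0.52649982 - 1.1700 * 0.97044553 * 0.48506353 = 0.0479

Answer: Price = 0.0479


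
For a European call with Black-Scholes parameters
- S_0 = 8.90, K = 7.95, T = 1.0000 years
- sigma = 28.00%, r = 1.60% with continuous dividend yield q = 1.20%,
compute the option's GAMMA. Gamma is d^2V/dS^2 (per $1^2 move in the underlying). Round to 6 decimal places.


Answer: Gamma = 0.135418

Derivation:
d1 = 0.5574262431; d2 = 0.2774262431
phi(d1) = 0.3415365624; exp(-qT) = 0.9880717129; exp(-rT) = 0.9841273201
Gamma = exp(-qT) * phi(d1) / (S * sigma * sqrt(T)) = 0.9880717129 * 0.3415365624 / (8.9000 * 0.2800 * 1.0000000000) = 0.135418


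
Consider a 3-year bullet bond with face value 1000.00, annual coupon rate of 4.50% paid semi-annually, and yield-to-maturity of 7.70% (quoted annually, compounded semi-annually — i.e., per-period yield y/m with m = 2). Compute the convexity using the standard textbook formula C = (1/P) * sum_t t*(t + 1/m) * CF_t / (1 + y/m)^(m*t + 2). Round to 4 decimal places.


Coupon per period c = face * coupon_rate / m = 22.500000
Periods per year m = 2; per-period yield y/m = 0.038500
Number of cashflows N = 6
Cashflows (t years, CF_t, discount factor 1/(1+y/m)^(m*t), PV):
  t = 0.5000: CF_t = 22.500000, DF = 0.962927, PV = 21.665864
  t = 1.0000: CF_t = 22.500000, DF = 0.927229, PV = 20.862652
  t = 1.5000: CF_t = 22.500000, DF = 0.892854, PV = 20.089217
  t = 2.0000: CF_t = 22.500000, DF = 0.859754, PV = 19.344456
  t = 2.5000: CF_t = 22.500000, DF = 0.827880, PV = 18.627304
  t = 3.0000: CF_t = 1022.500000, DF = 0.797188, PV = 815.125184
Price P = sum_t PV_t = 915.714678
Convexity numerator sum_t t*(t + 1/m) * CF_t / (1+y/m)^(m*t + 2):
  t = 0.5000: term = 10.044609
  t = 1.0000: term = 29.016684
  t = 1.5000: term = 55.881913
  t = 2.0000: term = 89.683700
  t = 2.5000: term = 129.538324
  t = 3.0000: term = 7935.980806
Convexity = (1/P) * sum = 8250.146037 / 915.714678 = 9.009516

Answer: Convexity = 9.0095


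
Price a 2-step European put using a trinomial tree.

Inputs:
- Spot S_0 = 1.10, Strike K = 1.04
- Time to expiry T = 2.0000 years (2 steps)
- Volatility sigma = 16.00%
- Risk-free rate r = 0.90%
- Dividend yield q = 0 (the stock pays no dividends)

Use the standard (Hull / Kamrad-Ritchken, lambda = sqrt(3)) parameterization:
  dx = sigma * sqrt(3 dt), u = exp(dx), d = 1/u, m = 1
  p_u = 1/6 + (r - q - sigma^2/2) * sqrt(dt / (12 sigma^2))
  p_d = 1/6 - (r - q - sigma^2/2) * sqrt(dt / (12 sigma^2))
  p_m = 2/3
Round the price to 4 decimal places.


Answer: Price = V(0,0) = 0.0589

Derivation:
dt = T/N = 1.000000; dx = sigma*sqrt(3*dt) = 0.277128
u = exp(dx) = 1.319335; d = 1/u = 0.757957
p_u = 0.159811, p_m = 0.666667, p_d = 0.173523
Discount per step: exp(-r*dt) = 0.991040
Stock lattice S(k, j) with j the centered position index:
  k=0: S(0,+0) = 1.1000
  k=1: S(1,-1) = 0.8338; S(1,+0) = 1.1000; S(1,+1) = 1.4513
  k=2: S(2,-2) = 0.6319; S(2,-1) = 0.8338; S(2,+0) = 1.1000; S(2,+1) = 1.4513; S(2,+2) = 1.9147
Terminal payoffs V(N, j) = max(K - S_T, 0):
  V(2,-2) = 0.408051; V(2,-1) = 0.206247; V(2,+0) = 0.000000; V(2,+1) = 0.000000; V(2,+2) = 0.000000
Backward induction: V(k, j) = exp(-r*dt) * [p_u * V(k+1, j+1) + p_m * V(k+1, j) + p_d * V(k+1, j-1)]
  V(1,-1) = exp(-r*dt) * [p_u*0.000000 + p_m*0.206247 + p_d*0.408051] = 0.206438
  V(1,+0) = exp(-r*dt) * [p_u*0.000000 + p_m*0.000000 + p_d*0.206247] = 0.035468
  V(1,+1) = exp(-r*dt) * [p_u*0.000000 + p_m*0.000000 + p_d*0.000000] = 0.000000
  V(0,+0) = exp(-r*dt) * [p_u*0.000000 + p_m*0.035468 + p_d*0.206438] = 0.058934


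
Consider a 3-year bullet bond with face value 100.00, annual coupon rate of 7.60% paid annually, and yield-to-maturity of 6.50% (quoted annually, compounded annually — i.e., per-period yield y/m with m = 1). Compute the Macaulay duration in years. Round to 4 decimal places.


Coupon per period c = face * coupon_rate / m = 7.600000
Periods per year m = 1; per-period yield y/m = 0.065000
Number of cashflows N = 3
Cashflows (t years, CF_t, discount factor 1/(1+y/m)^(m*t), PV):
  t = 1.0000: CF_t = 7.600000, DF = 0.938967, PV = 7.136150
  t = 2.0000: CF_t = 7.600000, DF = 0.881659, PV = 6.700611
  t = 3.0000: CF_t = 107.600000, DF = 0.827849, PV = 89.076562
Price P = sum_t PV_t = 102.913323
Macaulay numerator sum_t t * PV_t:
  t * PV_t at t = 1.0000: 7.136150
  t * PV_t at t = 2.0000: 13.401221
  t * PV_t at t = 3.0000: 267.229687
Macaulay duration D = (sum_t t * PV_t) / P = 287.767058 / 102.913323 = 2.796208

Answer: Macaulay duration = 2.7962 years


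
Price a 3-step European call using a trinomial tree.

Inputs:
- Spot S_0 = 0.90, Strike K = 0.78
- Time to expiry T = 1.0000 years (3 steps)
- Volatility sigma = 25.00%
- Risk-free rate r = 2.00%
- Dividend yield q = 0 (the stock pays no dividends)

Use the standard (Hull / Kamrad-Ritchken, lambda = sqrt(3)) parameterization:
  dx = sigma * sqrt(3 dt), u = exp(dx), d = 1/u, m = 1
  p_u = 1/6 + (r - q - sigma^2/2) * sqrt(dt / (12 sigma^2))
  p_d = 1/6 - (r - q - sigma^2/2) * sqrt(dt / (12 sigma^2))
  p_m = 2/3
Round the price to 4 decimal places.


dt = T/N = 0.333333; dx = sigma*sqrt(3*dt) = 0.250000
u = exp(dx) = 1.284025; d = 1/u = 0.778801
p_u = 0.159167, p_m = 0.666667, p_d = 0.174167
Discount per step: exp(-r*dt) = 0.993356
Stock lattice S(k, j) with j the centered position index:
  k=0: S(0,+0) = 0.9000
  k=1: S(1,-1) = 0.7009; S(1,+0) = 0.9000; S(1,+1) = 1.1556
  k=2: S(2,-2) = 0.5459; S(2,-1) = 0.7009; S(2,+0) = 0.9000; S(2,+1) = 1.1556; S(2,+2) = 1.4838
  k=3: S(3,-3) = 0.4251; S(3,-2) = 0.5459; S(3,-1) = 0.7009; S(3,+0) = 0.9000; S(3,+1) = 1.1556; S(3,+2) = 1.4838; S(3,+3) = 1.9053
Terminal payoffs V(N, j) = max(S_T - K, 0):
  V(3,-3) = 0.000000; V(3,-2) = 0.000000; V(3,-1) = 0.000000; V(3,+0) = 0.120000; V(3,+1) = 0.375623; V(3,+2) = 0.703849; V(3,+3) = 1.125300
Backward induction: V(k, j) = exp(-r*dt) * [p_u * V(k+1, j+1) + p_m * V(k+1, j) + p_d * V(k+1, j-1)]
  V(2,-2) = exp(-r*dt) * [p_u*0.000000 + p_m*0.000000 + p_d*0.000000] = 0.000000
  V(2,-1) = exp(-r*dt) * [p_u*0.120000 + p_m*0.000000 + p_d*0.000000] = 0.018973
  V(2,+0) = exp(-r*dt) * [p_u*0.375623 + p_m*0.120000 + p_d*0.000000] = 0.138858
  V(2,+1) = exp(-r*dt) * [p_u*0.703849 + p_m*0.375623 + p_d*0.120000] = 0.380797
  V(2,+2) = exp(-r*dt) * [p_u*1.125300 + p_m*0.703849 + p_d*0.375623] = 0.709021
  V(1,-1) = exp(-r*dt) * [p_u*0.138858 + p_m*0.018973 + p_d*0.000000] = 0.034519
  V(1,+0) = exp(-r*dt) * [p_u*0.380797 + p_m*0.138858 + p_d*0.018973] = 0.155447
  V(1,+1) = exp(-r*dt) * [p_u*0.709021 + p_m*0.380797 + p_d*0.138858] = 0.388305
  V(0,+0) = exp(-r*dt) * [p_u*0.388305 + p_m*0.155447 + p_d*0.034519] = 0.170309

Answer: Price = V(0,0) = 0.1703


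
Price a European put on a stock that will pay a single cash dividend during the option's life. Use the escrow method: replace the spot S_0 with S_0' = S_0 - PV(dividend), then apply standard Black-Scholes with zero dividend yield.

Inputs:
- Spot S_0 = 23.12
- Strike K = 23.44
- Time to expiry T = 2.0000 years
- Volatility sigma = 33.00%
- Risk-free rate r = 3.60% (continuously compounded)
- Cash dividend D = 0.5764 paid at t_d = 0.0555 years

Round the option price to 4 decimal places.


PV(D) = D * exp(-r * t_d) = 0.5764 * 0.99800399 = 0.57524950
S_0' = S_0 - PV(D) = 23.1200 - 0.57524950 = 22.54475050
d1 = (ln(S_0'/K) + (r + sigma^2/2)*T) / (sigma*sqrt(T)) = 0.30418080
d2 = d1 - sigma*sqrt(T) = -0.16250968
exp(-rT) = 0.93053090
N(-d1) = 0.38049508; N(-d2) = 0.56454775
P = K * exp(-rT) * N(-d2) - S_0' * N(-d1) = 23.4400 * 0.93053090 * 0.56454775 - 22.54475050 * 0.38049508 = 3.7355

Answer: Price = 3.7355


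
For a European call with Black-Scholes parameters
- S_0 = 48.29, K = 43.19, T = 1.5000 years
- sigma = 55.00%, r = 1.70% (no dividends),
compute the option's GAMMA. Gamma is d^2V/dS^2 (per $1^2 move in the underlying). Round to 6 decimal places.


Answer: Gamma = 0.010598

Derivation:
d1 = 0.5403581987; d2 = -0.1332514806
phi(d1) = 0.3447512886; exp(-qT) = 1.0000000000; exp(-rT) = 0.9748223790
Gamma = exp(-qT) * phi(d1) / (S * sigma * sqrt(T)) = 1.0000000000 * 0.3447512886 / (48.2900 * 0.5500 * 1.2247448714) = 0.010598


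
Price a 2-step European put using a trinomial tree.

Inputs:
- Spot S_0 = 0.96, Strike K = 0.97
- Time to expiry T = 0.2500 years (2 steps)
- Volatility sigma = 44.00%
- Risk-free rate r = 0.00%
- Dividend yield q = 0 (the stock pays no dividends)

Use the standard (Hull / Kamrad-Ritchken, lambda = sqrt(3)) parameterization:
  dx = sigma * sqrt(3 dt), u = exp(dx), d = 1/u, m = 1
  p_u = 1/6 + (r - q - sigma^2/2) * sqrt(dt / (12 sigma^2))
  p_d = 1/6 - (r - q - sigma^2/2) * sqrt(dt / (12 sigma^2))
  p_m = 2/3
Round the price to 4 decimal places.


Answer: Price = V(0,0) = 0.0794

Derivation:
dt = T/N = 0.125000; dx = sigma*sqrt(3*dt) = 0.269444
u = exp(dx) = 1.309236; d = 1/u = 0.763804
p_u = 0.144213, p_m = 0.666667, p_d = 0.189120
Discount per step: exp(-r*dt) = 1.000000
Stock lattice S(k, j) with j the centered position index:
  k=0: S(0,+0) = 0.9600
  k=1: S(1,-1) = 0.7333; S(1,+0) = 0.9600; S(1,+1) = 1.2569
  k=2: S(2,-2) = 0.5601; S(2,-1) = 0.7333; S(2,+0) = 0.9600; S(2,+1) = 1.2569; S(2,+2) = 1.6455
Terminal payoffs V(N, j) = max(K - S_T, 0):
  V(2,-2) = 0.409939; V(2,-1) = 0.236748; V(2,+0) = 0.010000; V(2,+1) = 0.000000; V(2,+2) = 0.000000
Backward induction: V(k, j) = exp(-r*dt) * [p_u * V(k+1, j+1) + p_m * V(k+1, j) + p_d * V(k+1, j-1)]
  V(1,-1) = exp(-r*dt) * [p_u*0.010000 + p_m*0.236748 + p_d*0.409939] = 0.236802
  V(1,+0) = exp(-r*dt) * [p_u*0.000000 + p_m*0.010000 + p_d*0.236748] = 0.051441
  V(1,+1) = exp(-r*dt) * [p_u*0.000000 + p_m*0.000000 + p_d*0.010000] = 0.001891
  V(0,+0) = exp(-r*dt) * [p_u*0.001891 + p_m*0.051441 + p_d*0.236802] = 0.079350


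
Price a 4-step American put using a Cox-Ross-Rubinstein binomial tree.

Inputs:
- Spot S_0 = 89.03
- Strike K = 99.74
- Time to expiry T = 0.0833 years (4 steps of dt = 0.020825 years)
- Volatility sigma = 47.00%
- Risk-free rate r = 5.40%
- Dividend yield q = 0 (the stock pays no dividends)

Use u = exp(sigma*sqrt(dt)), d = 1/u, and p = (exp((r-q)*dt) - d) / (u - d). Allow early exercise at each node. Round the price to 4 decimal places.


Answer: Price = V(0,0) = 11.8716

Derivation:
dt = T/N = 0.020825
u = exp(sigma*sqrt(dt)) = 1.070178; d = 1/u = 0.934424
p = (exp((r-q)*dt) - d) / (u - d) = 0.491339
Discount per step: exp(-r*dt) = 0.998876
Stock lattice S(k, i) with i counting down-moves:
  k=0: S(0,0) = 89.0300
  k=1: S(1,0) = 95.2780; S(1,1) = 83.1918
  k=2: S(2,0) = 101.9644; S(2,1) = 89.0300; S(2,2) = 77.7364
  k=3: S(3,0) = 109.1201; S(3,1) = 95.2780; S(3,2) = 83.1918; S(3,3) = 72.6387
  k=4: S(4,0) = 116.7779; S(4,1) = 101.9644; S(4,2) = 89.0300; S(4,3) = 77.7364; S(4,4) = 67.8754
Terminal payoffs V(N, i) = max(K - S_T, 0):
  V(4,0) = 0.000000; V(4,1) = 0.000000; V(4,2) = 10.710000; V(4,3) = 22.003631; V(4,4) = 31.864643
Backward induction: V(k, i) = exp(-r*dt) * [p * V(k+1, i) + (1-p) * V(k+1, i+1)]; then take max(V_cont, immediate exercise) for American.
  V(3,0) = exp(-r*dt) * [p*0.000000 + (1-p)*0.000000] = 0.000000; exercise = 0.000000; V(3,0) = max -> 0.000000
  V(3,1) = exp(-r*dt) * [p*0.000000 + (1-p)*10.710000] = 5.441641; exercise = 4.462043; V(3,1) = max -> 5.441641
  V(3,2) = exp(-r*dt) * [p*10.710000 + (1-p)*22.003631] = 16.436140; exercise = 16.548240; V(3,2) = max -> 16.548240
  V(3,3) = exp(-r*dt) * [p*22.003631 + (1-p)*31.864643] = 26.989179; exercise = 27.101279; V(3,3) = max -> 27.101279
  V(2,0) = exp(-r*dt) * [p*0.000000 + (1-p)*5.441641] = 2.764842; exercise = 0.000000; V(2,0) = max -> 2.764842
  V(2,1) = exp(-r*dt) * [p*5.441641 + (1-p)*16.548240] = 11.078673; exercise = 10.710000; V(2,1) = max -> 11.078673
  V(2,2) = exp(-r*dt) * [p*16.548240 + (1-p)*27.101279] = 21.891531; exercise = 22.003631; V(2,2) = max -> 22.003631
  V(1,0) = exp(-r*dt) * [p*2.764842 + (1-p)*11.078673] = 6.985906; exercise = 4.462043; V(1,0) = max -> 6.985906
  V(1,1) = exp(-r*dt) * [p*11.078673 + (1-p)*22.003631] = 16.617080; exercise = 16.548240; V(1,1) = max -> 16.617080
  V(0,0) = exp(-r*dt) * [p*6.985906 + (1-p)*16.617080] = 11.871555; exercise = 10.710000; V(0,0) = max -> 11.871555


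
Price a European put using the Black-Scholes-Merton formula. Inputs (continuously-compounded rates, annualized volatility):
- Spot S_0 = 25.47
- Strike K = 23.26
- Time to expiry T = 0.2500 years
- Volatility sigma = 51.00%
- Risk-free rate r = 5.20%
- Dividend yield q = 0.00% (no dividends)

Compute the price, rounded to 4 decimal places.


d1 = (ln(S/K) + (r - q + 0.5*sigma^2) * T) / (sigma * sqrt(T)) = 0.53442605
d2 = d1 - sigma * sqrt(T) = 0.27942605
exp(-rT) = 0.98708414; exp(-qT) = 1.00000000
P = K * exp(-rT) * N(-d2) - S_0 * exp(-qT) * N(-d1)
N(-d1) = 0.29652340; N(-d2) = 0.38995894
P = 23.2600 * 0.98708414 * 0.38995894 - 25.4700 * 1.00000000 * 0.29652340 = 1.4008

Answer: Price = 1.4008


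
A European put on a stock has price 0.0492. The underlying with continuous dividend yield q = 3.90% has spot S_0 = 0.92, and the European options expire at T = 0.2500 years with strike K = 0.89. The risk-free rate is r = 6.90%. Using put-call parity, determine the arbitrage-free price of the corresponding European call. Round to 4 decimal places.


Put-call parity: C - P = S_0 * exp(-qT) - K * exp(-rT).
S_0 * exp(-qT) = 0.9200 * 0.99029738 = 0.91107359
K * exp(-rT) = 0.8900 * 0.98289793 = 0.87477916
C = P + S*exp(-qT) - K*exp(-rT)
C = 0.0492 + 0.91107359 - 0.87477916 = 0.0855

Answer: Call price = 0.0855


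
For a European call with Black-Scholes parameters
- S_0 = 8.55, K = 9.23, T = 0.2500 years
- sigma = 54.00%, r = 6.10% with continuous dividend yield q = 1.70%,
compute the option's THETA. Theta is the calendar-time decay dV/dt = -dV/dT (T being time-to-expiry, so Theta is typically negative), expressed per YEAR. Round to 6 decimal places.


d1 = -0.1076954280; d2 = -0.3776954280
phi(d1) = 0.3966354485; exp(-qT) = 0.9957590185; exp(-rT) = 0.9848656924
Theta = -S*exp(-qT)*phi(d1)*sigma/(2*sqrt(T)) - r*K*exp(-rT)*N(d2) + q*S*exp(-qT)*N(d1)
N(d1) = 0.4571186482; N(d2) = 0.3528284323; sqrt(T) = 0.5000000000
Term 1 = -8.5500 * 0.9957590185 * 0.3966354485 * 0.5400 / (2 * 0.5000000000) = -1.8234995011
Term 2 = -0.0610 * 9.2300 * 0.9848656924 * 0.3528284323 = -0.1956465167
Term 3 = 0.0170 * 8.5500 * 0.9957590185 * 0.4571186482 = 0.0661604154
Theta = -1.8234995011 + (-0.1956465167) + (0.0661604154) = -1.952986

Answer: Theta = -1.952986


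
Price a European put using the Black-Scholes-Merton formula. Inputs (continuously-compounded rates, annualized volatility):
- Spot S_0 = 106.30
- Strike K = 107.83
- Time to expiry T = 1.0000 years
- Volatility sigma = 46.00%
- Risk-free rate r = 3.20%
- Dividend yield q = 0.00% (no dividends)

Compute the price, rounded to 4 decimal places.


Answer: Price = 18.2481

Derivation:
d1 = (ln(S/K) + (r - q + 0.5*sigma^2) * T) / (sigma * sqrt(T)) = 0.26849864
d2 = d1 - sigma * sqrt(T) = -0.19150136
exp(-rT) = 0.96850658; exp(-qT) = 1.00000000
P = K * exp(-rT) * N(-d2) - S_0 * exp(-qT) * N(-d1)
N(-d1) = 0.39415776; N(-d2) = 0.57593359
P = 107.8300 * 0.96850658 * 0.57593359 - 106.3000 * 1.00000000 * 0.39415776 = 18.2481


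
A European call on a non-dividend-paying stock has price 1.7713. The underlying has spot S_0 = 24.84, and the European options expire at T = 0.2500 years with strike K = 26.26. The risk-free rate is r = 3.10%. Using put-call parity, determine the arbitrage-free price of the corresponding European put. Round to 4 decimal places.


Answer: Put price = 2.9886

Derivation:
Put-call parity: C - P = S_0 * exp(-qT) - K * exp(-rT).
S_0 * exp(-qT) = 24.8400 * 1.00000000 = 24.84000000
K * exp(-rT) = 26.2600 * 0.99227995 = 26.05727159
P = C - S*exp(-qT) + K*exp(-rT)
P = 1.7713 - 24.84000000 + 26.05727159 = 2.9886


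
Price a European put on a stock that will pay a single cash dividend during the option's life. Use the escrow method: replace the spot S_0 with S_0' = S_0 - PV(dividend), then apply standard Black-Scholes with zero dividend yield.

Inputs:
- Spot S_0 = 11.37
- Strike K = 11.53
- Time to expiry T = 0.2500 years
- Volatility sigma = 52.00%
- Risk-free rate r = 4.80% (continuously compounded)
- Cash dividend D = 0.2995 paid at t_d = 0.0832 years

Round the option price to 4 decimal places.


PV(D) = D * exp(-r * t_d) = 0.2995 * 0.99601436 = 0.29830630
S_0' = S_0 - PV(D) = 11.3700 - 0.29830630 = 11.07169370
d1 = (ln(S_0'/K) + (r + sigma^2/2)*T) / (sigma*sqrt(T)) = 0.02015154
d2 = d1 - sigma*sqrt(T) = -0.23984846
exp(-rT) = 0.98807171
N(-d1) = 0.49196124; N(-d2) = 0.59477613
P = K * exp(-rT) * N(-d2) - S_0' * N(-d1) = 11.5300 * 0.98807171 * 0.59477613 - 11.07169370 * 0.49196124 = 1.3291

Answer: Price = 1.3291
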